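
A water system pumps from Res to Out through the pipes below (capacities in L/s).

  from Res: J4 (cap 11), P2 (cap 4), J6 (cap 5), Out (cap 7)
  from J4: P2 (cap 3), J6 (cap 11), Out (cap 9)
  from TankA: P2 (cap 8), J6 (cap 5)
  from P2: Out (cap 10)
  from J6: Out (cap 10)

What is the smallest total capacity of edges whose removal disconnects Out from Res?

Augment Res→Out: bottleneck 7, flow now 7.
Augment Res→J4→Out: bottleneck 9, flow now 16.
Augment Res→P2→Out: bottleneck 4, flow now 20.
Augment Res→J6→Out: bottleneck 5, flow now 25.
Augment Res→J4→P2→Out: bottleneck 2, flow now 27.
No augmenting path remains; maximum flow = 27.
By max-flow min-cut, the minimum cut capacity equals the max flow.
In the residual graph, reachable from Res: {Res}.
Min-cut edges: Res→J4 (11), Res→P2 (4), Res→J6 (5), Res→Out (7); capacity 11 + 4 + 5 + 7 = 27.

27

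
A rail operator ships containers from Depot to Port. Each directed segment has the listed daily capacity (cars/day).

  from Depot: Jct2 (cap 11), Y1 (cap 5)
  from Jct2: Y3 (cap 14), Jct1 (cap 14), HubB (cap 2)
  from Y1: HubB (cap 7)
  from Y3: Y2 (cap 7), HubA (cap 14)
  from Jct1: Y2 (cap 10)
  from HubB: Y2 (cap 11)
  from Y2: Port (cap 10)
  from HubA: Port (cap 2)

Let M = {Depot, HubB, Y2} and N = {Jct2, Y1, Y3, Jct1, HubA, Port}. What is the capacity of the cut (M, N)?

26

Edges leaving {Depot, HubB, Y2}: Depot→Jct2 (11), Depot→Y1 (5), Y2→Port (10).
Cut capacity = 11 + 5 + 10 = 26.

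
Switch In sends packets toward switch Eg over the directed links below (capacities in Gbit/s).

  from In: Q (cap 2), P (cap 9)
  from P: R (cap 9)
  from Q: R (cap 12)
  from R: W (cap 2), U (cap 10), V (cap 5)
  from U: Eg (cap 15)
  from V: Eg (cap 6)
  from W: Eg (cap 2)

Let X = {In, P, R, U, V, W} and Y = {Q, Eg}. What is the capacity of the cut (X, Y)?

25

Edges leaving {In, P, R, U, V, W}: In→Q (2), U→Eg (15), V→Eg (6), W→Eg (2).
Cut capacity = 2 + 15 + 6 + 2 = 25.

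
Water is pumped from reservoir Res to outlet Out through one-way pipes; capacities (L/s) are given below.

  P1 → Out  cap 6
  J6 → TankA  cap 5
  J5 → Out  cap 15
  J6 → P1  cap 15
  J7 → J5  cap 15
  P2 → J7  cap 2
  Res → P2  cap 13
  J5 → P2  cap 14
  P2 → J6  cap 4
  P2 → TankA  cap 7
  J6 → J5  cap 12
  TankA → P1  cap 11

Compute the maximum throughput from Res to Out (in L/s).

Augment Res→P2→J6→P1→Out: bottleneck 4, flow now 4.
Augment Res→P2→TankA→P1→Out: bottleneck 2, flow now 6.
Augment Res→P2→J7→J5→Out: bottleneck 2, flow now 8.
Augment Res→P2→TankA→P1→J6→J5→Out: bottleneck 4, flow now 12. (uses reverse residual edge)
No augmenting path remains; maximum flow = 12.
In the residual graph, reachable from Res: {Res, P2, TankA, P1}.
Min-cut edges: P2→J6 (4), P2→J7 (2), P1→Out (6); capacity 4 + 2 + 6 = 12.
This cut is saturated, so no flow can exceed 12.

12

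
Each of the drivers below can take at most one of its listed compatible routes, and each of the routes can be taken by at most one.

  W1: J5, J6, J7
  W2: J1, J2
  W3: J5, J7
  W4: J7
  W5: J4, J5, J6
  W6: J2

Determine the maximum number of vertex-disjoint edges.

6

Unit-capacity flow: source→left, listed edges, right→sink; max matching = max flow.
Augmenting path W1→J5 (+1); matched 1.
Augmenting path W2→J1 (+1); matched 2.
Augmenting path W3→J7 (+1); matched 3.
Augmenting path W5→J4 (+1); matched 4.
Augmenting path W6→J2 (+1); matched 5.
Augmenting path W4→J7→W3→J5→W1→J6 (+1); matched 6.
No augmenting path remains; maximum matching = 6.
König certificate: {W1, W2, W3, W4, W5, W6} is a vertex cover of size 6 (every listed pair touches it), so no matching can be larger.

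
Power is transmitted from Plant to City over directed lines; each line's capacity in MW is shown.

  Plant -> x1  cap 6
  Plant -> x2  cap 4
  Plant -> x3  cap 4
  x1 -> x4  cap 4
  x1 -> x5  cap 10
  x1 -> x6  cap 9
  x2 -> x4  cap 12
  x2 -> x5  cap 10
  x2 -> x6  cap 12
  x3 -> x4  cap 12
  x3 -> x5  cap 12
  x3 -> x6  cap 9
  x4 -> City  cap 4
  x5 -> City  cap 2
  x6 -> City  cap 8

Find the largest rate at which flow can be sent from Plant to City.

14

Augment Plant→x1→x4→City: bottleneck 4, flow now 4.
Augment Plant→x1→x5→City: bottleneck 2, flow now 6.
Augment Plant→x2→x6→City: bottleneck 4, flow now 10.
Augment Plant→x3→x6→City: bottleneck 4, flow now 14.
No augmenting path remains; maximum flow = 14.
In the residual graph, reachable from Plant: {Plant}.
Min-cut edges: Plant→x1 (6), Plant→x2 (4), Plant→x3 (4); capacity 6 + 4 + 4 = 14.
This cut is saturated, so no flow can exceed 14.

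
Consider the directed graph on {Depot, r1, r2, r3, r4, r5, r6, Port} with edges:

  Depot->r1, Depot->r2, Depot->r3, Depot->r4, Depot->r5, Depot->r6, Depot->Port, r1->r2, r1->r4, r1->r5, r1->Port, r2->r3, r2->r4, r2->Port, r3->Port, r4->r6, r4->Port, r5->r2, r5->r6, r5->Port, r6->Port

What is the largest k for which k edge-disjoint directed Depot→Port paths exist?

Assign every edge capacity 1; by Menger, the answer equals the max flow.
Path Depot→Port (+1); total 1.
Path Depot→r1→Port (+1); total 2.
Path Depot→r2→Port (+1); total 3.
Path Depot→r3→Port (+1); total 4.
Path Depot→r4→Port (+1); total 5.
Path Depot→r5→Port (+1); total 6.
Path Depot→r6→Port (+1); total 7.
No residual Depot→Port path; max flow = 7.
Certifying cut of size 7: {Depot→Port, Depot→r1, Depot→r2, Depot→r3, Depot→r4, Depot→r5, Depot→r6}.

7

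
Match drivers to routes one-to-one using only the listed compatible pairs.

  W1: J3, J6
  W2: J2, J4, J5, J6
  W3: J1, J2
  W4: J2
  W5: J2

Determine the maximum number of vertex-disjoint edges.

Unit-capacity flow: source→left, listed edges, right→sink; max matching = max flow.
Augmenting path W1→J3 (+1); matched 1.
Augmenting path W2→J2 (+1); matched 2.
Augmenting path W3→J1 (+1); matched 3.
Augmenting path W4→J2→W2→J4 (+1); matched 4.
No augmenting path remains; maximum matching = 4.
König certificate: {W1, W2, W3, J2} is a vertex cover of size 4 (every listed pair touches it), so no matching can be larger.

4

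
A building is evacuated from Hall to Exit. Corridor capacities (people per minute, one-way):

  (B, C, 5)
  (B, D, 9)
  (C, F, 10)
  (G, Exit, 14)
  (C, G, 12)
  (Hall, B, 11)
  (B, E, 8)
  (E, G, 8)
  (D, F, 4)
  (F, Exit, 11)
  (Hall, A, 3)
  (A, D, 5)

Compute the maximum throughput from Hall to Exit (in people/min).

Augment Hall→A→D→F→Exit: bottleneck 3, flow now 3.
Augment Hall→B→C→F→Exit: bottleneck 5, flow now 8.
Augment Hall→B→D→F→Exit: bottleneck 1, flow now 9.
Augment Hall→B→E→G→Exit: bottleneck 5, flow now 14.
No augmenting path remains; maximum flow = 14.
In the residual graph, reachable from Hall: {Hall}.
Min-cut edges: Hall→A (3), Hall→B (11); capacity 3 + 11 = 14.
This cut is saturated, so no flow can exceed 14.

14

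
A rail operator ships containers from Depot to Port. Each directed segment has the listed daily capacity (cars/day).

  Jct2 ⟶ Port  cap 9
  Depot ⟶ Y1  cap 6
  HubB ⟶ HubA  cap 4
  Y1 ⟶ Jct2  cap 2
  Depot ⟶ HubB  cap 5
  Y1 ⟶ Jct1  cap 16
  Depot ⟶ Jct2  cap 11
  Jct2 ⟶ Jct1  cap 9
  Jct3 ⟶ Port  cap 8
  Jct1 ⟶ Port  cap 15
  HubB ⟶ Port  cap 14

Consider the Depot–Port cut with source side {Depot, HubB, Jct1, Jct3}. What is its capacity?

Edges leaving {Depot, HubB, Jct1, Jct3}: Depot→Y1 (6), Depot→Jct2 (11), HubB→HubA (4), HubB→Port (14), Jct1→Port (15), Jct3→Port (8).
Cut capacity = 6 + 11 + 4 + 14 + 15 + 8 = 58.

58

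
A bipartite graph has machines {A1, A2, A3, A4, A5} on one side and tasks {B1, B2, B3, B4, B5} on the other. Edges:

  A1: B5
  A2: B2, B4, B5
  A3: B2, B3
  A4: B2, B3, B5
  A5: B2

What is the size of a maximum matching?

Unit-capacity flow: source→left, listed edges, right→sink; max matching = max flow.
Augmenting path A1→B5 (+1); matched 1.
Augmenting path A2→B2 (+1); matched 2.
Augmenting path A3→B3 (+1); matched 3.
Augmenting path A4→B2→A2→B4 (+1); matched 4.
No augmenting path remains; maximum matching = 4.
König certificate: {A2, B2, B3, B5} is a vertex cover of size 4 (every listed pair touches it), so no matching can be larger.

4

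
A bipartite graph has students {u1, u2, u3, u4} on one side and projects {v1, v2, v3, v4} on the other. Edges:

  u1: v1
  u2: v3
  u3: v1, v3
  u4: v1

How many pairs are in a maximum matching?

2

Unit-capacity flow: source→left, listed edges, right→sink; max matching = max flow.
Augmenting path u1→v1 (+1); matched 1.
Augmenting path u2→v3 (+1); matched 2.
No augmenting path remains; maximum matching = 2.
König certificate: {v1, v3} is a vertex cover of size 2 (every listed pair touches it), so no matching can be larger.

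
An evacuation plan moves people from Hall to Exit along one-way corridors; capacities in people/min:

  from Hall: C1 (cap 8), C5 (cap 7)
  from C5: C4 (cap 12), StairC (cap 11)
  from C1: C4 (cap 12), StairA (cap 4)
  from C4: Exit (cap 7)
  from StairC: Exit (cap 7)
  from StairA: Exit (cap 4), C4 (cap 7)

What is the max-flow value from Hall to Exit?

15

Augment Hall→C5→C4→Exit: bottleneck 7, flow now 7.
Augment Hall→C1→StairA→Exit: bottleneck 4, flow now 11.
Augment Hall→C1→C4→C5→StairC→Exit: bottleneck 4, flow now 15. (uses reverse residual edge)
No augmenting path remains; maximum flow = 15.
In the residual graph, reachable from Hall: {Hall}.
Min-cut edges: Hall→C5 (7), Hall→C1 (8); capacity 7 + 8 = 15.
This cut is saturated, so no flow can exceed 15.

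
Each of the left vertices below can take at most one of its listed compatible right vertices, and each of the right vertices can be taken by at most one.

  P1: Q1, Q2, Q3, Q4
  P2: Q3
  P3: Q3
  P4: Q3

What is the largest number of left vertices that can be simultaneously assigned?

Unit-capacity flow: source→left, listed edges, right→sink; max matching = max flow.
Augmenting path P1→Q1 (+1); matched 1.
Augmenting path P2→Q3 (+1); matched 2.
No augmenting path remains; maximum matching = 2.
König certificate: {P1, Q3} is a vertex cover of size 2 (every listed pair touches it), so no matching can be larger.

2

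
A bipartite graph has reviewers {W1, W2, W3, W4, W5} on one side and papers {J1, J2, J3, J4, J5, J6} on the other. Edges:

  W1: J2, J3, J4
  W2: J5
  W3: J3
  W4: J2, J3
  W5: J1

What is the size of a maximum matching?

5

Unit-capacity flow: source→left, listed edges, right→sink; max matching = max flow.
Augmenting path W1→J2 (+1); matched 1.
Augmenting path W2→J5 (+1); matched 2.
Augmenting path W3→J3 (+1); matched 3.
Augmenting path W5→J1 (+1); matched 4.
Augmenting path W4→J2→W1→J4 (+1); matched 5.
No augmenting path remains; maximum matching = 5.
König certificate: {W1, W2, W3, W4, W5} is a vertex cover of size 5 (every listed pair touches it), so no matching can be larger.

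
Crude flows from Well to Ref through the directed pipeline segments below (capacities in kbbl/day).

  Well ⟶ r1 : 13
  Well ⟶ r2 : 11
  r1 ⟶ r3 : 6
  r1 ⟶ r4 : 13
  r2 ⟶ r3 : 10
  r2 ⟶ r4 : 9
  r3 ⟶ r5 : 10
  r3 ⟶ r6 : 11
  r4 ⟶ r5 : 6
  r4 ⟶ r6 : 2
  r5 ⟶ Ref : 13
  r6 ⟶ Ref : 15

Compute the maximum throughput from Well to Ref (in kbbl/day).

Augment Well→r1→r3→r5→Ref: bottleneck 6, flow now 6.
Augment Well→r1→r4→r5→Ref: bottleneck 6, flow now 12.
Augment Well→r1→r4→r6→Ref: bottleneck 1, flow now 13.
Augment Well→r2→r3→r5→Ref: bottleneck 1, flow now 14.
Augment Well→r2→r3→r6→Ref: bottleneck 9, flow now 23.
Augment Well→r2→r4→r6→Ref: bottleneck 1, flow now 24.
No augmenting path remains; maximum flow = 24.
In the residual graph, reachable from Well: {Well}.
Min-cut edges: Well→r1 (13), Well→r2 (11); capacity 13 + 11 = 24.
This cut is saturated, so no flow can exceed 24.

24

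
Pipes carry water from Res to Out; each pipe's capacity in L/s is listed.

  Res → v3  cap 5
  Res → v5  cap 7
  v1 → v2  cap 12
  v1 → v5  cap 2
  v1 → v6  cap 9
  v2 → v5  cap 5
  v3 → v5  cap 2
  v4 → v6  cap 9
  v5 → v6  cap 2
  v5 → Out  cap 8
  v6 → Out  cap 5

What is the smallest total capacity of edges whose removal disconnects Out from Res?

Augment Res→v5→Out: bottleneck 7, flow now 7.
Augment Res→v3→v5→Out: bottleneck 1, flow now 8.
Augment Res→v3→v5→v6→Out: bottleneck 1, flow now 9.
No augmenting path remains; maximum flow = 9.
By max-flow min-cut, the minimum cut capacity equals the max flow.
In the residual graph, reachable from Res: {Res, v3}.
Min-cut edges: Res→v5 (7), v3→v5 (2); capacity 7 + 2 = 9.

9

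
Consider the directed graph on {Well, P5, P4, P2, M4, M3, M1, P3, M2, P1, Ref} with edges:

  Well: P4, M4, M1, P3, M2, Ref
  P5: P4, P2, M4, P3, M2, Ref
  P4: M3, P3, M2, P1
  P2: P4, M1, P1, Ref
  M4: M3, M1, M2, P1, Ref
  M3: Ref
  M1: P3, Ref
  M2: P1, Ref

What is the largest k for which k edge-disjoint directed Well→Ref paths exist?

Assign every edge capacity 1; by Menger, the answer equals the max flow.
Path Well→Ref (+1); total 1.
Path Well→M4→Ref (+1); total 2.
Path Well→M1→Ref (+1); total 3.
Path Well→M2→Ref (+1); total 4.
Path Well→P4→M3→Ref (+1); total 5.
No residual Well→Ref path; max flow = 5.
Certifying cut of size 5: {Well→M1, Well→M2, Well→M4, Well→P4, Well→Ref}.

5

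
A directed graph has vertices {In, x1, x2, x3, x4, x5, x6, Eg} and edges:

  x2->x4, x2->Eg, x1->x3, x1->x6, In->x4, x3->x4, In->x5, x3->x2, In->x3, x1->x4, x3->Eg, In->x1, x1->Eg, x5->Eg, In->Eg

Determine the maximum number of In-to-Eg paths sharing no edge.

4

Assign every edge capacity 1; by Menger, the answer equals the max flow.
Path In→Eg (+1); total 1.
Path In→x1→Eg (+1); total 2.
Path In→x3→Eg (+1); total 3.
Path In→x5→Eg (+1); total 4.
No residual In→Eg path; max flow = 4.
Certifying cut of size 4: {In→Eg, In→x1, In→x3, In→x5}.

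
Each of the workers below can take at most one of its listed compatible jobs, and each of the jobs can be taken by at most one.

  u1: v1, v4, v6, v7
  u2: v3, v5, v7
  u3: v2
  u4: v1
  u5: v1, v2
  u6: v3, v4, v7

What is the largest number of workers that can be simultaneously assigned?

5

Unit-capacity flow: source→left, listed edges, right→sink; max matching = max flow.
Augmenting path u1→v1 (+1); matched 1.
Augmenting path u2→v3 (+1); matched 2.
Augmenting path u3→v2 (+1); matched 3.
Augmenting path u6→v4 (+1); matched 4.
Augmenting path u4→v1→u1→v6 (+1); matched 5.
No augmenting path remains; maximum matching = 5.
König certificate: {u1, u2, u6, v1, v2} is a vertex cover of size 5 (every listed pair touches it), so no matching can be larger.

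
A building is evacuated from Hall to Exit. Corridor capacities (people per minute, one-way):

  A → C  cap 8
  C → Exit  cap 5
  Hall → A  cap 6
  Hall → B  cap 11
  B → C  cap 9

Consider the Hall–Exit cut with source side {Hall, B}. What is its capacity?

Edges leaving {Hall, B}: Hall→A (6), B→C (9).
Cut capacity = 6 + 9 = 15.

15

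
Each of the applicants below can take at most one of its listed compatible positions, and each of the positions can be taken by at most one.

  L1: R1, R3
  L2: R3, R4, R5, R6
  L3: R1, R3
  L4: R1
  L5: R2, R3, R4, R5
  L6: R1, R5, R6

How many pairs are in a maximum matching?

Unit-capacity flow: source→left, listed edges, right→sink; max matching = max flow.
Augmenting path L1→R1 (+1); matched 1.
Augmenting path L2→R3 (+1); matched 2.
Augmenting path L5→R2 (+1); matched 3.
Augmenting path L6→R5 (+1); matched 4.
Augmenting path L3→R3→L2→R4 (+1); matched 5.
No augmenting path remains; maximum matching = 5.
König certificate: {L2, L5, L6, R1, R3} is a vertex cover of size 5 (every listed pair touches it), so no matching can be larger.

5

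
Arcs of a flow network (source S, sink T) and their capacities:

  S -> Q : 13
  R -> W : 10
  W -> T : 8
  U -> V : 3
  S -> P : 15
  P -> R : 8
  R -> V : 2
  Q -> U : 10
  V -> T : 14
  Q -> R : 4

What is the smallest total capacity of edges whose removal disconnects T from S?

Augment S→P→R→V→T: bottleneck 2, flow now 2.
Augment S→P→R→W→T: bottleneck 6, flow now 8.
Augment S→Q→R→W→T: bottleneck 2, flow now 10.
Augment S→Q→U→V→T: bottleneck 3, flow now 13.
No augmenting path remains; maximum flow = 13.
By max-flow min-cut, the minimum cut capacity equals the max flow.
In the residual graph, reachable from S: {S, P, Q, R, U, W}.
Min-cut edges: R→V (2), U→V (3), W→T (8); capacity 2 + 3 + 8 = 13.

13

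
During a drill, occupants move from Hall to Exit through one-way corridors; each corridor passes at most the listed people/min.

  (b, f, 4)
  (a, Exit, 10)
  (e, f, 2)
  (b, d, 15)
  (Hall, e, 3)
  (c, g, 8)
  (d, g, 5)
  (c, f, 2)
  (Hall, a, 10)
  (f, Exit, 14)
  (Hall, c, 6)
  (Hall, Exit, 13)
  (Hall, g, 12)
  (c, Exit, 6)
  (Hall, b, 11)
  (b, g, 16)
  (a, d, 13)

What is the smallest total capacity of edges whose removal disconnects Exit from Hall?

35

Augment Hall→Exit: bottleneck 13, flow now 13.
Augment Hall→a→Exit: bottleneck 10, flow now 23.
Augment Hall→c→Exit: bottleneck 6, flow now 29.
Augment Hall→b→f→Exit: bottleneck 4, flow now 33.
Augment Hall→e→f→Exit: bottleneck 2, flow now 35.
No augmenting path remains; maximum flow = 35.
By max-flow min-cut, the minimum cut capacity equals the max flow.
In the residual graph, reachable from Hall: {Hall, b, d, e, g}.
Min-cut edges: Hall→a (10), Hall→c (6), Hall→Exit (13), b→f (4), e→f (2); capacity 10 + 6 + 13 + 4 + 2 = 35.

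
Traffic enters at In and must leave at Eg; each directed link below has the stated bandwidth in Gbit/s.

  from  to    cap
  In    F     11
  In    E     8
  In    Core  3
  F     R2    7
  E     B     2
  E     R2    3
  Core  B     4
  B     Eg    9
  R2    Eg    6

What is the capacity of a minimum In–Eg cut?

11

Augment In→F→R2→Eg: bottleneck 6, flow now 6.
Augment In→E→B→Eg: bottleneck 2, flow now 8.
Augment In→Core→B→Eg: bottleneck 3, flow now 11.
No augmenting path remains; maximum flow = 11.
By max-flow min-cut, the minimum cut capacity equals the max flow.
In the residual graph, reachable from In: {In, F, E, R2}.
Min-cut edges: In→Core (3), E→B (2), R2→Eg (6); capacity 3 + 2 + 6 = 11.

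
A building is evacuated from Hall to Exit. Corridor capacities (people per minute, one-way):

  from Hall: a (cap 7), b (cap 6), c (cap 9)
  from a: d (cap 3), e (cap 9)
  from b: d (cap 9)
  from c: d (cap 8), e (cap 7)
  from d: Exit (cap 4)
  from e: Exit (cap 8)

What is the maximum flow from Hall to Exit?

12

Augment Hall→a→d→Exit: bottleneck 3, flow now 3.
Augment Hall→a→e→Exit: bottleneck 4, flow now 7.
Augment Hall→b→d→Exit: bottleneck 1, flow now 8.
Augment Hall→c→e→Exit: bottleneck 4, flow now 12.
No augmenting path remains; maximum flow = 12.
In the residual graph, reachable from Hall: {Hall, a, b, c, d, e}.
Min-cut edges: d→Exit (4), e→Exit (8); capacity 4 + 8 = 12.
This cut is saturated, so no flow can exceed 12.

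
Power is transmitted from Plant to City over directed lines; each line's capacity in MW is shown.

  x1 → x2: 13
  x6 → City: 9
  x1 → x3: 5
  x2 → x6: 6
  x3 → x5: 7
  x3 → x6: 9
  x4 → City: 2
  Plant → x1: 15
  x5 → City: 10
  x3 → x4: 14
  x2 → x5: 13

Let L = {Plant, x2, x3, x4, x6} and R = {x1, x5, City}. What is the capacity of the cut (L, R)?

46

Edges leaving {Plant, x2, x3, x4, x6}: Plant→x1 (15), x2→x5 (13), x3→x5 (7), x4→City (2), x6→City (9).
Cut capacity = 15 + 13 + 7 + 2 + 9 = 46.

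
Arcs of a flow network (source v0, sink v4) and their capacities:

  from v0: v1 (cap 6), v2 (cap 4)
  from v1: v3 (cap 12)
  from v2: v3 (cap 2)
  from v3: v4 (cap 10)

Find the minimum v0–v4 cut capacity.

8

Augment v0→v1→v3→v4: bottleneck 6, flow now 6.
Augment v0→v2→v3→v4: bottleneck 2, flow now 8.
No augmenting path remains; maximum flow = 8.
By max-flow min-cut, the minimum cut capacity equals the max flow.
In the residual graph, reachable from v0: {v0, v2}.
Min-cut edges: v0→v1 (6), v2→v3 (2); capacity 6 + 2 = 8.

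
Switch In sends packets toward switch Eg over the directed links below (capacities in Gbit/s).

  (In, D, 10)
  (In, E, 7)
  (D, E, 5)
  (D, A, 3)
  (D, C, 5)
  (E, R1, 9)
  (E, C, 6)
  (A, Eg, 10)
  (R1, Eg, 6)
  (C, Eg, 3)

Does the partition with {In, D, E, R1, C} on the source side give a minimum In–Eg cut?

Yes — it is a minimum cut (capacity 12).

Given cut capacity: 3 + 6 + 3 = 12.
Augment In→D→A→Eg: bottleneck 3, flow now 3.
Augment In→D→C→Eg: bottleneck 3, flow now 6.
Augment In→E→R1→Eg: bottleneck 6, flow now 12.
No augmenting path remains; maximum flow = 12.
Cut capacity 12 equals the max flow, so it is a minimum cut.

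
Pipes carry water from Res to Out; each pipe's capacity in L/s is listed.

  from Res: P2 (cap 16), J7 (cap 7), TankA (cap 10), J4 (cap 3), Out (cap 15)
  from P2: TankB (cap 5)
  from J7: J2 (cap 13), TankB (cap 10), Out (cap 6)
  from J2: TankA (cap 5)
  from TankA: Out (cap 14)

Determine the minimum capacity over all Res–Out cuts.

32

Augment Res→Out: bottleneck 15, flow now 15.
Augment Res→J7→Out: bottleneck 6, flow now 21.
Augment Res→TankA→Out: bottleneck 10, flow now 31.
Augment Res→J7→J2→TankA→Out: bottleneck 1, flow now 32.
No augmenting path remains; maximum flow = 32.
By max-flow min-cut, the minimum cut capacity equals the max flow.
In the residual graph, reachable from Res: {Res, P2, J4, TankB}.
Min-cut edges: Res→J7 (7), Res→TankA (10), Res→Out (15); capacity 7 + 10 + 15 = 32.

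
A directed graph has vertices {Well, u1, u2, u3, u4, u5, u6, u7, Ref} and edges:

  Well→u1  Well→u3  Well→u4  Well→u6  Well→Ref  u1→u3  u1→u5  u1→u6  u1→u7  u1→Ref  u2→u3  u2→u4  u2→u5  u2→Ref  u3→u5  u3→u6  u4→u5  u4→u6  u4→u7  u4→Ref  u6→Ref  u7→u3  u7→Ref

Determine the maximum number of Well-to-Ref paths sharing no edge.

Assign every edge capacity 1; by Menger, the answer equals the max flow.
Path Well→Ref (+1); total 1.
Path Well→u1→Ref (+1); total 2.
Path Well→u4→Ref (+1); total 3.
Path Well→u6→Ref (+1); total 4.
No residual Well→Ref path; max flow = 4.
Certifying cut of size 4: {Well→Ref, Well→u1, Well→u4, u6→Ref}.

4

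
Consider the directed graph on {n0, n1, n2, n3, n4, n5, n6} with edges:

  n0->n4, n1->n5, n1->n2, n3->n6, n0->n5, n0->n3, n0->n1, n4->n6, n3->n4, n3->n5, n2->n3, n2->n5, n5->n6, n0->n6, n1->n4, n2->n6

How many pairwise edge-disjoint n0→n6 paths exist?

Assign every edge capacity 1; by Menger, the answer equals the max flow.
Path n0→n6 (+1); total 1.
Path n0→n3→n6 (+1); total 2.
Path n0→n4→n6 (+1); total 3.
Path n0→n5→n6 (+1); total 4.
Path n0→n1→n2→n6 (+1); total 5.
No residual n0→n6 path; max flow = 5.
Certifying cut of size 5: {n0→n1, n0→n3, n0→n4, n0→n5, n0→n6}.

5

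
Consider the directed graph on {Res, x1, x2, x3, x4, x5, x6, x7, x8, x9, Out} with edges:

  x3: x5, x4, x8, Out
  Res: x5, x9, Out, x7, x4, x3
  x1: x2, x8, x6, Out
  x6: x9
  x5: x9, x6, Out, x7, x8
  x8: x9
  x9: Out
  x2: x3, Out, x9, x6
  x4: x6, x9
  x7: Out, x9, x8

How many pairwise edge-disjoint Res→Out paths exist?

Assign every edge capacity 1; by Menger, the answer equals the max flow.
Path Res→Out (+1); total 1.
Path Res→x3→Out (+1); total 2.
Path Res→x5→Out (+1); total 3.
Path Res→x7→Out (+1); total 4.
Path Res→x9→Out (+1); total 5.
No residual Res→Out path; max flow = 5.
Certifying cut of size 5: {Res→Out, Res→x3, Res→x5, Res→x7, x9→Out}.

5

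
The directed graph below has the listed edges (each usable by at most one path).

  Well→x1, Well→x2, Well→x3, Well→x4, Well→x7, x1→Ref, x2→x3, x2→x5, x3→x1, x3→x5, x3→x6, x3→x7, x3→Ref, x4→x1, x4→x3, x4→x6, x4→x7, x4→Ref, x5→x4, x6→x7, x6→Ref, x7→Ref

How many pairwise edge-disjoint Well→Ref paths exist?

Assign every edge capacity 1; by Menger, the answer equals the max flow.
Path Well→x1→Ref (+1); total 1.
Path Well→x3→Ref (+1); total 2.
Path Well→x4→Ref (+1); total 3.
Path Well→x7→Ref (+1); total 4.
Path Well→x2→x3→x6→Ref (+1); total 5.
No residual Well→Ref path; max flow = 5.
Certifying cut of size 5: {Well→x1, Well→x2, Well→x3, Well→x4, Well→x7}.

5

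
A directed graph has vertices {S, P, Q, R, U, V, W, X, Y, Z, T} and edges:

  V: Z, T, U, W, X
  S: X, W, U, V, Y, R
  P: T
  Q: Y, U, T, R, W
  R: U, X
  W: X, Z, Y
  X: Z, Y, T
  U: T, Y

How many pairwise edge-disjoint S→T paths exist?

3

Assign every edge capacity 1; by Menger, the answer equals the max flow.
Path S→U→T (+1); total 1.
Path S→V→T (+1); total 2.
Path S→X→T (+1); total 3.
No residual S→T path; max flow = 3.
Certifying cut of size 3: {S→V, U→T, X→T}.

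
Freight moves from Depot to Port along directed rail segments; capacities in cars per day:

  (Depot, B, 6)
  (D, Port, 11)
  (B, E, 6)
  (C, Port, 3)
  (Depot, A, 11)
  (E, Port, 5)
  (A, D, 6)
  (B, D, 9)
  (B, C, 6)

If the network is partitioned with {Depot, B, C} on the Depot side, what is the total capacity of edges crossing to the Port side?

29

Edges leaving {Depot, B, C}: Depot→A (11), B→D (9), B→E (6), C→Port (3).
Cut capacity = 11 + 9 + 6 + 3 = 29.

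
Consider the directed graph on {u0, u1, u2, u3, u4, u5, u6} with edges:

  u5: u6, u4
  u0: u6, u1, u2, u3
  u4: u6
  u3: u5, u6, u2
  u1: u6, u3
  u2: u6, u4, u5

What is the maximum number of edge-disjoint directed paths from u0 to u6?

4

Assign every edge capacity 1; by Menger, the answer equals the max flow.
Path u0→u6 (+1); total 1.
Path u0→u1→u6 (+1); total 2.
Path u0→u2→u6 (+1); total 3.
Path u0→u3→u6 (+1); total 4.
No residual u0→u6 path; max flow = 4.
Certifying cut of size 4: {u0→u1, u0→u2, u0→u3, u0→u6}.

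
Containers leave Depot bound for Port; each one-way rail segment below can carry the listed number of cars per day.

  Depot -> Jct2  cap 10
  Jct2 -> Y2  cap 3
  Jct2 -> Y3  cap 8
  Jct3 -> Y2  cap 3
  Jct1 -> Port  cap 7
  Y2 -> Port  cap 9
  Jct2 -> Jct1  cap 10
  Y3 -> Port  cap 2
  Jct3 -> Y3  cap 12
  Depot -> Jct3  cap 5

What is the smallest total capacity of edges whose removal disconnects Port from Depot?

15

Augment Depot→Jct3→Y2→Port: bottleneck 3, flow now 3.
Augment Depot→Jct3→Y3→Port: bottleneck 2, flow now 5.
Augment Depot→Jct2→Jct1→Port: bottleneck 7, flow now 12.
Augment Depot→Jct2→Y2→Port: bottleneck 3, flow now 15.
No augmenting path remains; maximum flow = 15.
By max-flow min-cut, the minimum cut capacity equals the max flow.
In the residual graph, reachable from Depot: {Depot}.
Min-cut edges: Depot→Jct3 (5), Depot→Jct2 (10); capacity 5 + 10 = 15.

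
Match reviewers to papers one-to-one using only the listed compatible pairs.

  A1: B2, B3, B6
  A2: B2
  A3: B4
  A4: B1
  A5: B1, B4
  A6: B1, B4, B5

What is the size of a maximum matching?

5

Unit-capacity flow: source→left, listed edges, right→sink; max matching = max flow.
Augmenting path A1→B2 (+1); matched 1.
Augmenting path A3→B4 (+1); matched 2.
Augmenting path A4→B1 (+1); matched 3.
Augmenting path A6→B5 (+1); matched 4.
Augmenting path A2→B2→A1→B3 (+1); matched 5.
No augmenting path remains; maximum matching = 5.
König certificate: {A1, A2, A6, B1, B4} is a vertex cover of size 5 (every listed pair touches it), so no matching can be larger.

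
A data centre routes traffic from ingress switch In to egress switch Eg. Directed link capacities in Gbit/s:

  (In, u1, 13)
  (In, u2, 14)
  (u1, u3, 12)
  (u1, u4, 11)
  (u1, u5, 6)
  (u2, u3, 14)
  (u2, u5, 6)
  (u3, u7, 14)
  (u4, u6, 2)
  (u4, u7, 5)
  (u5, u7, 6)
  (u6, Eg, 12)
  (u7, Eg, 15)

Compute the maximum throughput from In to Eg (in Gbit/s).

Augment In→u1→u3→u7→Eg: bottleneck 12, flow now 12.
Augment In→u1→u4→u6→Eg: bottleneck 1, flow now 13.
Augment In→u2→u3→u7→Eg: bottleneck 2, flow now 15.
Augment In→u2→u5→u7→Eg: bottleneck 1, flow now 16.
Augment In→u2→u3→u1→u4→u6→Eg: bottleneck 1, flow now 17. (uses reverse residual edge)
No augmenting path remains; maximum flow = 17.
In the residual graph, reachable from In: {In, u1, u2, u3, u4, u5, u7}.
Min-cut edges: u4→u6 (2), u7→Eg (15); capacity 2 + 15 = 17.
This cut is saturated, so no flow can exceed 17.

17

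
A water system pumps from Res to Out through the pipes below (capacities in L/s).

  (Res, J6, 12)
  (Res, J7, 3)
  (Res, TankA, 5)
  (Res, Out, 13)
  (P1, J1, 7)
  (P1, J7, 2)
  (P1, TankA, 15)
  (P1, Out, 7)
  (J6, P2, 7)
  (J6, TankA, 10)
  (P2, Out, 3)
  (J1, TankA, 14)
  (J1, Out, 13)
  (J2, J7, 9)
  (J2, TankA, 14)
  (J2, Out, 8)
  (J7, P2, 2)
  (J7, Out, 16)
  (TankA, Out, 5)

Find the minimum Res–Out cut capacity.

Augment Res→Out: bottleneck 13, flow now 13.
Augment Res→J7→Out: bottleneck 3, flow now 16.
Augment Res→TankA→Out: bottleneck 5, flow now 21.
Augment Res→J6→P2→Out: bottleneck 3, flow now 24.
No augmenting path remains; maximum flow = 24.
By max-flow min-cut, the minimum cut capacity equals the max flow.
In the residual graph, reachable from Res: {Res, J6, P2, TankA}.
Min-cut edges: Res→J7 (3), Res→Out (13), P2→Out (3), TankA→Out (5); capacity 3 + 13 + 3 + 5 = 24.

24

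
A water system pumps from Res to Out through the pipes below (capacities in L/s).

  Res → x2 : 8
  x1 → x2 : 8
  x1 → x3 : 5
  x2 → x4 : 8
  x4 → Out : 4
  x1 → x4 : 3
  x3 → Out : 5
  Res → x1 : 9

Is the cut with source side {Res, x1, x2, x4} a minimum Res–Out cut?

Yes — it is a minimum cut (capacity 9).

Given cut capacity: 5 + 4 = 9.
Augment Res→x1→x3→Out: bottleneck 5, flow now 5.
Augment Res→x1→x4→Out: bottleneck 3, flow now 8.
Augment Res→x2→x4→Out: bottleneck 1, flow now 9.
No augmenting path remains; maximum flow = 9.
Cut capacity 9 equals the max flow, so it is a minimum cut.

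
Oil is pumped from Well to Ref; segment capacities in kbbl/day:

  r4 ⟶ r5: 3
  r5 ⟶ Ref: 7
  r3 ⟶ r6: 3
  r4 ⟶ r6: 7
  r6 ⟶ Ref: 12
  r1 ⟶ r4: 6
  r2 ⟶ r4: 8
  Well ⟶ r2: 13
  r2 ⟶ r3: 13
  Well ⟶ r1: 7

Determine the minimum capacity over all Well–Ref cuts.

13

Augment Well→r1→r4→r5→Ref: bottleneck 3, flow now 3.
Augment Well→r1→r4→r6→Ref: bottleneck 3, flow now 6.
Augment Well→r2→r3→r6→Ref: bottleneck 3, flow now 9.
Augment Well→r2→r4→r6→Ref: bottleneck 4, flow now 13.
No augmenting path remains; maximum flow = 13.
By max-flow min-cut, the minimum cut capacity equals the max flow.
In the residual graph, reachable from Well: {Well, r1, r2, r3, r4}.
Min-cut edges: r3→r6 (3), r4→r5 (3), r4→r6 (7); capacity 3 + 3 + 7 = 13.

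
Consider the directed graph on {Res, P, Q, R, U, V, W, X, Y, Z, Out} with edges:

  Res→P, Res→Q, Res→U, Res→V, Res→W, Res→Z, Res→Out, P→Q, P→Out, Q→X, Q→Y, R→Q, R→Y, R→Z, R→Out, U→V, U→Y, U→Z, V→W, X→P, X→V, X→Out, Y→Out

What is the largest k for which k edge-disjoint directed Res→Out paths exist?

4

Assign every edge capacity 1; by Menger, the answer equals the max flow.
Path Res→Out (+1); total 1.
Path Res→P→Out (+1); total 2.
Path Res→Q→X→Out (+1); total 3.
Path Res→U→Y→Out (+1); total 4.
No residual Res→Out path; max flow = 4.
Certifying cut of size 4: {Res→Out, Res→P, Res→Q, Res→U}.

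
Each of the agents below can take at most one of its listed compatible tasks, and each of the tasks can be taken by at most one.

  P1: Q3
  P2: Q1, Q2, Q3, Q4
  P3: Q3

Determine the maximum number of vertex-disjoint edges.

2

Unit-capacity flow: source→left, listed edges, right→sink; max matching = max flow.
Augmenting path P1→Q3 (+1); matched 1.
Augmenting path P2→Q1 (+1); matched 2.
No augmenting path remains; maximum matching = 2.
König certificate: {P2, Q3} is a vertex cover of size 2 (every listed pair touches it), so no matching can be larger.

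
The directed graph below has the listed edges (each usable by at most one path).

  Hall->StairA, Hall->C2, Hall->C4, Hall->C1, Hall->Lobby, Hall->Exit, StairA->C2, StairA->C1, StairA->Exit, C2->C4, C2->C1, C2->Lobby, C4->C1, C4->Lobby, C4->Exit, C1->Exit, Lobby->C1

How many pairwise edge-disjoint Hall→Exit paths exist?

Assign every edge capacity 1; by Menger, the answer equals the max flow.
Path Hall→Exit (+1); total 1.
Path Hall→StairA→Exit (+1); total 2.
Path Hall→C4→Exit (+1); total 3.
Path Hall→C1→Exit (+1); total 4.
No residual Hall→Exit path; max flow = 4.
Certifying cut of size 4: {C1→Exit, C4→Exit, Hall→Exit, Hall→StairA}.

4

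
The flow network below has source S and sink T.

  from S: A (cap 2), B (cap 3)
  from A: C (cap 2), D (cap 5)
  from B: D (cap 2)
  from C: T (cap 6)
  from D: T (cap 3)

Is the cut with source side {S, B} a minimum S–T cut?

Yes — it is a minimum cut (capacity 4).

Given cut capacity: 2 + 2 = 4.
Augment S→A→C→T: bottleneck 2, flow now 2.
Augment S→B→D→T: bottleneck 2, flow now 4.
No augmenting path remains; maximum flow = 4.
Cut capacity 4 equals the max flow, so it is a minimum cut.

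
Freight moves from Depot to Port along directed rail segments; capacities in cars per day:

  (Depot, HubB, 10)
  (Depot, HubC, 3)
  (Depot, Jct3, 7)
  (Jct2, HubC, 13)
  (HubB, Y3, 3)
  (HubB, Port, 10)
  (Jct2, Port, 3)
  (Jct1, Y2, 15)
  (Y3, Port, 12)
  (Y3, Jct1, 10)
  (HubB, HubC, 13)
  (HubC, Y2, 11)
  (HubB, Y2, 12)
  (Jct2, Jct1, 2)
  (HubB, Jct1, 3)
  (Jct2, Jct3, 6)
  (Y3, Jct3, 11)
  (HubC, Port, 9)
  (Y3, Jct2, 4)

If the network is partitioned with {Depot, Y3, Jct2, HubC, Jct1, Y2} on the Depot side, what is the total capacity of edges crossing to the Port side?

58

Edges leaving {Depot, Y3, Jct2, HubC, Jct1, Y2}: Depot→HubB (10), Depot→Jct3 (7), Y3→Jct3 (11), Y3→Port (12), Jct2→Jct3 (6), Jct2→Port (3), HubC→Port (9).
Cut capacity = 10 + 7 + 11 + 12 + 6 + 3 + 9 = 58.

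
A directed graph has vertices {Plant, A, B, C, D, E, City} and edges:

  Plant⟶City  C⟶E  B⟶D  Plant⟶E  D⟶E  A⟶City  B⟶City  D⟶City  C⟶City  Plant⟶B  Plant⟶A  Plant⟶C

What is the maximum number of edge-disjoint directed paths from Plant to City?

4

Assign every edge capacity 1; by Menger, the answer equals the max flow.
Path Plant→City (+1); total 1.
Path Plant→A→City (+1); total 2.
Path Plant→B→City (+1); total 3.
Path Plant→C→City (+1); total 4.
No residual Plant→City path; max flow = 4.
Certifying cut of size 4: {Plant→A, Plant→B, Plant→C, Plant→City}.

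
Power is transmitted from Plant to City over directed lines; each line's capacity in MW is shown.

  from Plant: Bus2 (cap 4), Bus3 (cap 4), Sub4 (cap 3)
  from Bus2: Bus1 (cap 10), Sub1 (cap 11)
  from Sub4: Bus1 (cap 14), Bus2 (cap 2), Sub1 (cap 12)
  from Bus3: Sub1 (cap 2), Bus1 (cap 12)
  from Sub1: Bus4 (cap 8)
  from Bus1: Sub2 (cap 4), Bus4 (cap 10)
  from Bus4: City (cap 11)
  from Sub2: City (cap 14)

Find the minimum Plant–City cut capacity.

Augment Plant→Bus2→Sub1→Bus4→City: bottleneck 4, flow now 4.
Augment Plant→Sub4→Sub1→Bus4→City: bottleneck 3, flow now 7.
Augment Plant→Bus3→Sub1→Bus4→City: bottleneck 1, flow now 8.
Augment Plant→Bus3→Bus1→Bus4→City: bottleneck 3, flow now 11.
No augmenting path remains; maximum flow = 11.
By max-flow min-cut, the minimum cut capacity equals the max flow.
In the residual graph, reachable from Plant: {Plant}.
Min-cut edges: Plant→Bus2 (4), Plant→Sub4 (3), Plant→Bus3 (4); capacity 4 + 3 + 4 = 11.

11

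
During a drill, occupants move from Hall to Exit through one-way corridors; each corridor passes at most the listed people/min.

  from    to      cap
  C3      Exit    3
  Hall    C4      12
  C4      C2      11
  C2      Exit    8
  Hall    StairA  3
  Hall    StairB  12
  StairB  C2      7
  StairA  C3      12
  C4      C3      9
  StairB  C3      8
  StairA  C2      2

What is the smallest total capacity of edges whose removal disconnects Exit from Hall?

11

Augment Hall→StairA→C2→Exit: bottleneck 2, flow now 2.
Augment Hall→StairA→C3→Exit: bottleneck 1, flow now 3.
Augment Hall→C4→C2→Exit: bottleneck 6, flow now 9.
Augment Hall→C4→C3→Exit: bottleneck 2, flow now 11.
No augmenting path remains; maximum flow = 11.
By max-flow min-cut, the minimum cut capacity equals the max flow.
In the residual graph, reachable from Hall: {Hall, StairA, C4, StairB, C2, C3}.
Min-cut edges: C2→Exit (8), C3→Exit (3); capacity 8 + 3 = 11.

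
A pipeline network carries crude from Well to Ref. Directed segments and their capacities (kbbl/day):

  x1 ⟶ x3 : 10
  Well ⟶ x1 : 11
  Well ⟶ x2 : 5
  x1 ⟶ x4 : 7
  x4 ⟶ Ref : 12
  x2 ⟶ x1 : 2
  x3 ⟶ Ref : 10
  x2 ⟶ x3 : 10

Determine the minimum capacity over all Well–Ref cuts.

Augment Well→x1→x3→Ref: bottleneck 10, flow now 10.
Augment Well→x1→x4→Ref: bottleneck 1, flow now 11.
Augment Well→x2→x1→x4→Ref: bottleneck 2, flow now 13.
Augment Well→x2→x3→x1→x4→Ref: bottleneck 3, flow now 16. (uses reverse residual edge)
No augmenting path remains; maximum flow = 16.
By max-flow min-cut, the minimum cut capacity equals the max flow.
In the residual graph, reachable from Well: {Well}.
Min-cut edges: Well→x1 (11), Well→x2 (5); capacity 11 + 5 = 16.

16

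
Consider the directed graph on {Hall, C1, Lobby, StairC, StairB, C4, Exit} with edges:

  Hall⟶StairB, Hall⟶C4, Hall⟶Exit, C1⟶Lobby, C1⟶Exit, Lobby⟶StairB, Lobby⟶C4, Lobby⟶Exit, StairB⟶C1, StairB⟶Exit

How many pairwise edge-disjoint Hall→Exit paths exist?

Assign every edge capacity 1; by Menger, the answer equals the max flow.
Path Hall→Exit (+1); total 1.
Path Hall→StairB→Exit (+1); total 2.
No residual Hall→Exit path; max flow = 2.
Certifying cut of size 2: {Hall→Exit, Hall→StairB}.

2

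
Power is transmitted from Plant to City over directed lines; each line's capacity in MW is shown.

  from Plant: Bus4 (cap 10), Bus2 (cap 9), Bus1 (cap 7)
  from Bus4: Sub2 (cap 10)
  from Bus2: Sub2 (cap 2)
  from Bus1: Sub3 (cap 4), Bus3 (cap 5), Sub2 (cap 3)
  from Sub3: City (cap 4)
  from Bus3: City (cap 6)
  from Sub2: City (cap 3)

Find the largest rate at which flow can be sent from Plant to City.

10

Augment Plant→Bus4→Sub2→City: bottleneck 3, flow now 3.
Augment Plant→Bus1→Sub3→City: bottleneck 4, flow now 7.
Augment Plant→Bus1→Bus3→City: bottleneck 3, flow now 10.
No augmenting path remains; maximum flow = 10.
In the residual graph, reachable from Plant: {Plant, Bus4, Bus2, Sub2}.
Min-cut edges: Plant→Bus1 (7), Sub2→City (3); capacity 7 + 3 = 10.
This cut is saturated, so no flow can exceed 10.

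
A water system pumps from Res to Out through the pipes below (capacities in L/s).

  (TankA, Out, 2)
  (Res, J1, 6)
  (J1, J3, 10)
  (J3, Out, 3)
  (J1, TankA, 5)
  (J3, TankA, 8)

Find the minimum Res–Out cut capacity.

5

Augment Res→J1→TankA→Out: bottleneck 2, flow now 2.
Augment Res→J1→J3→Out: bottleneck 3, flow now 5.
No augmenting path remains; maximum flow = 5.
By max-flow min-cut, the minimum cut capacity equals the max flow.
In the residual graph, reachable from Res: {Res, J1, TankA, J3}.
Min-cut edges: TankA→Out (2), J3→Out (3); capacity 2 + 3 = 5.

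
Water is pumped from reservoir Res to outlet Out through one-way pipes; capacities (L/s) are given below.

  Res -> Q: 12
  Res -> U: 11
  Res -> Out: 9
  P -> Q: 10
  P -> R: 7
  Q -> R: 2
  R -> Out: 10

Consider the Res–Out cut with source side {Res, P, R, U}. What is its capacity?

41

Edges leaving {Res, P, R, U}: Res→Q (12), Res→Out (9), P→Q (10), R→Out (10).
Cut capacity = 12 + 9 + 10 + 10 = 41.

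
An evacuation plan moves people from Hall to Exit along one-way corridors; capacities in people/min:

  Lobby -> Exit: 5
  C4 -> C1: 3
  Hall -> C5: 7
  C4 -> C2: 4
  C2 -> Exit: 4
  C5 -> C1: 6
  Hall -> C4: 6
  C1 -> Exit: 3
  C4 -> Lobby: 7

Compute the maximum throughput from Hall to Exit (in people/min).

9

Augment Hall→C5→C1→Exit: bottleneck 3, flow now 3.
Augment Hall→C4→C2→Exit: bottleneck 4, flow now 7.
Augment Hall→C4→Lobby→Exit: bottleneck 2, flow now 9.
No augmenting path remains; maximum flow = 9.
In the residual graph, reachable from Hall: {Hall, C5, C1}.
Min-cut edges: Hall→C4 (6), C1→Exit (3); capacity 6 + 3 = 9.
This cut is saturated, so no flow can exceed 9.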